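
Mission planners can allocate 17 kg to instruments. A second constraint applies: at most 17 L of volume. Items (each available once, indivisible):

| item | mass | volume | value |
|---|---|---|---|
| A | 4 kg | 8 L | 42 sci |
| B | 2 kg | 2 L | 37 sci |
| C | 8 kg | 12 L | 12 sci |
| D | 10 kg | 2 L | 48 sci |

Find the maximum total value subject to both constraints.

Feasible sets respecting both limits:
- A+B+D: mass 16, volume 12, value 127
- A+D: mass 14, volume 10, value 90
- B+D: mass 12, volume 4, value 85
- A+B: mass 6, volume 10, value 79
Best: 127 sci.

127 sci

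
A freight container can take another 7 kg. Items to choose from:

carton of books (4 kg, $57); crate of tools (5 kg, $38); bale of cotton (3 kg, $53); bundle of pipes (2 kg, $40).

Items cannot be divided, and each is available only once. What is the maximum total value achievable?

$110

Check high-value combinations within 7 kg:
- carton of books+bale of cotton: weight 4+3=7, value 57+53=110
- carton of books+bundle of pipes: weight 4+2=6, value 57+40=97
- bale of cotton+bundle of pipes: weight 3+2=5, value 53+40=93
- crate of tools+bundle of pipes: weight 5+2=7, value 38+40=78
Best: $110.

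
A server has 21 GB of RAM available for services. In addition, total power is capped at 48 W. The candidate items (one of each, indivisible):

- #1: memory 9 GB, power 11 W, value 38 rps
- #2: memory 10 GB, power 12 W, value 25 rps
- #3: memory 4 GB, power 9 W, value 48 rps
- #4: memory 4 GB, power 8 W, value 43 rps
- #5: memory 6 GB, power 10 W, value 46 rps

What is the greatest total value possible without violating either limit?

Feasible sets respecting both limits:
- #3+#4+#5: memory 14, power 27, value 137
- #1+#3+#5: memory 19, power 30, value 132
- #1+#3+#4: memory 17, power 28, value 129
Best: 137 rps.

137 rps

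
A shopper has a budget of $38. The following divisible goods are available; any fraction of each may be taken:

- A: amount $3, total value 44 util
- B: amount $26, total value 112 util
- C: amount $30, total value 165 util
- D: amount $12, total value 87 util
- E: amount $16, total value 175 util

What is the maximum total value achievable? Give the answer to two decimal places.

344.50

Take in order of value per unit:
- A (44/3 per unit): all 3 → value 44, running total 44.00
- E (175/16 per unit): all 16 → value 175, running total 219.00
- D (87/12 per unit): all 12 → value 87, running total 306.00
- C (165/30 per unit): 7 of 30 → value 7×165/30 = 38.5000, running total 344.50
Total 344.50.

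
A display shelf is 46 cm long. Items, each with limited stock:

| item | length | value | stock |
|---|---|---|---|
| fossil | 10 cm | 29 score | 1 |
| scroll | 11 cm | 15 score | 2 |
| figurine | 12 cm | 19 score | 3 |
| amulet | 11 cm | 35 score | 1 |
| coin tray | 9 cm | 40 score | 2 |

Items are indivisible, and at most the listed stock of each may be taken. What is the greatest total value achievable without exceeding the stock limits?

Top feasible selections:
- 1×fossil + 1×amulet + 2×coin tray: length 39, value 144
- 1×figurine + 1×amulet + 2×coin tray: length 41, value 134
- 1×scroll + 1×amulet + 2×coin tray: length 40, value 130
Best: 144 score.

144 score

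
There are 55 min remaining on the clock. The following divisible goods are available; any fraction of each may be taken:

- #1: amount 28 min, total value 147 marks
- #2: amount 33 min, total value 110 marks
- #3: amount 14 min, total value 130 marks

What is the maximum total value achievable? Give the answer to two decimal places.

320.33

Take in order of value per unit:
- #3 (130/14 per unit): all 14 → value 130, running total 130.00
- #1 (147/28 per unit): all 28 → value 147, running total 277.00
- #2 (110/33 per unit): 13 of 33 → value 13×110/33 = 43.3333, running total 320.33
Total 320.33.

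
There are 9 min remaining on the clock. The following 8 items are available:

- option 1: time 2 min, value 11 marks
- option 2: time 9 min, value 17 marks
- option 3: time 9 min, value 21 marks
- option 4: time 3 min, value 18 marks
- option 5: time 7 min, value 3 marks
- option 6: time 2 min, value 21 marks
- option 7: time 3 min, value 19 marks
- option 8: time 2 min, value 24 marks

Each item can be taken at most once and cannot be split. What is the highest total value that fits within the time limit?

Check high-value combinations within 9 min:
- option 1+option 6+option 7+option 8: time 2+2+3+2=9, value 11+21+19+24=75
- option 1+option 4+option 6+option 8: time 2+3+2+2=9, value 11+18+21+24=74
- option 6+option 7+option 8: time 2+3+2=7, value 21+19+24=64
Best: 75 marks.

75 marks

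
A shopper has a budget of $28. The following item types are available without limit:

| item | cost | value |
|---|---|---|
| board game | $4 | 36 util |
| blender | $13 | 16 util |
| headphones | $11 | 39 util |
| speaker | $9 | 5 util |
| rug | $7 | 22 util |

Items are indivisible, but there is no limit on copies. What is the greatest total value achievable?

Best value-per-unit is board game at 36/4, and filling with it alone uses cost 7×4=28. No mix of the others beats 7×36 = 252.

252 util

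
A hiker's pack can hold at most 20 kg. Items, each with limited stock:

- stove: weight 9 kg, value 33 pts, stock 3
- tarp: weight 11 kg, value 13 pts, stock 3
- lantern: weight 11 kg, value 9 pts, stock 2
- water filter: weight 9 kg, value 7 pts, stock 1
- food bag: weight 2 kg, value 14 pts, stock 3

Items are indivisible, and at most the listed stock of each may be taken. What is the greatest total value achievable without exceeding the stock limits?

80 pts

Best selections within weight 20 and stock limits:
- 2×stove + 1×food bag: weight 20, value 80
- 1×stove + 3×food bag: weight 15, value 75
- 2×stove: weight 18, value 66
Best: 80 pts.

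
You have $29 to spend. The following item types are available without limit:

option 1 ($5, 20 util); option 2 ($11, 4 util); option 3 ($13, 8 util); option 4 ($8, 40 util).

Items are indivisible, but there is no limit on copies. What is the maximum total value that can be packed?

140 util

Best value-per-unit is option 4 at 40/8; filling with it alone gives 3×40 = 120.
Optimal mix: 1×option 1 + 3×option 4 → cost 29, value 140.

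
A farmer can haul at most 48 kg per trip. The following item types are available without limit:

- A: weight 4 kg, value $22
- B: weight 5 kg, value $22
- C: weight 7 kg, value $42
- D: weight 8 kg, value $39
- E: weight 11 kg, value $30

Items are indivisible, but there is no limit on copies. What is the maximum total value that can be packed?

Best value-per-unit is C at 42/7; filling with it alone gives 6×42 = 252.
Optimal mix: 5×A + 4×C → weight 48, value 278.

$278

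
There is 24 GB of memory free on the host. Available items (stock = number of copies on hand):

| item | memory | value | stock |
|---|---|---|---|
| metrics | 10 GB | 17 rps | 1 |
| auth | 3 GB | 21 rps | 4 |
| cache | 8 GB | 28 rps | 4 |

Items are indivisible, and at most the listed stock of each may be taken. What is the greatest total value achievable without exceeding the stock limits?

Best selections within memory 24 and stock limits:
- 4×auth + 1×cache: memory 20, value 112
- 1×metrics + 4×auth: memory 22, value 101
- 2×auth + 2×cache: memory 22, value 98
Best: 112 rps.

112 rps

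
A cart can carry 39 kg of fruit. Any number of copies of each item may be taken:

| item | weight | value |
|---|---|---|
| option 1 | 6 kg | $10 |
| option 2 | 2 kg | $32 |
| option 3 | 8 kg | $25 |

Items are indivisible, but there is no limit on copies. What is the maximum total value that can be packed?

Best value-per-unit is option 2 at 32/2, and filling with it alone uses weight 19×2=38. No mix of the others beats 19×32 = 608.

$608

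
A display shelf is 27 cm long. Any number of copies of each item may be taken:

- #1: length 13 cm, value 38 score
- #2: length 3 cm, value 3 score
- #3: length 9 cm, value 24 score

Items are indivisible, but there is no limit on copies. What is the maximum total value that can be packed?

Best value-per-unit is #1 at 38/13, and filling with it alone uses length 2×13=26. No mix of the others beats 2×38 = 76.

76 score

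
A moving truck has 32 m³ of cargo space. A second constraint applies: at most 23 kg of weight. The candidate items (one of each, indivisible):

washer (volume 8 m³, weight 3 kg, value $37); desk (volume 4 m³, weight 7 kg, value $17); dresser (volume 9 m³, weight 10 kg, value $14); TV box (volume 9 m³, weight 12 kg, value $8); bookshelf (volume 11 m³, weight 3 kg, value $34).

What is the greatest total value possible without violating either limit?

Feasible sets respecting both limits:
- washer+desk+dresser+bookshelf: volume 32, weight 23, value 102
- washer+desk+bookshelf: volume 23, weight 13, value 88
- washer+dresser+bookshelf: volume 28, weight 16, value 85
Best: $102.

$102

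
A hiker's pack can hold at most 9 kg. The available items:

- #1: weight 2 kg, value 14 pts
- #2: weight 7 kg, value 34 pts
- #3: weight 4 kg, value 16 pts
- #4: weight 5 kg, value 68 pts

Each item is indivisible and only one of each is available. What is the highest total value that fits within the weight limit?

Check high-value combinations within 9 kg:
- #3+#4: weight 4+5=9, value 16+68=84
- #1+#4: weight 2+5=7, value 14+68=82
- #4: weight 5, value 68
- #1+#2: weight 2+7=9, value 14+34=48
- #2: weight 7, value 34
Best: 84 pts.

84 pts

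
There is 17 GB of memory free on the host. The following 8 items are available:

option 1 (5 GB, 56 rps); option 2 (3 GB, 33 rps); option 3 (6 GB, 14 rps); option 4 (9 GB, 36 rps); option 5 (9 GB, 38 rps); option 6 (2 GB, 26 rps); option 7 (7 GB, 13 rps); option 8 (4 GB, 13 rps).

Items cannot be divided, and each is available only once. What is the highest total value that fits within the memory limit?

This is a 0/1 knapsack; check combinations near the capacity.
- option 1+option 2+option 3+option 6: memory 5+3+6+2=16, value 56+33+14+26=129
- option 1+option 2+option 6+option 8: memory 5+3+2+4=14, value 56+33+26+13=128
- option 1+option 2+option 6+option 7: memory 5+3+2+7=17, value 56+33+26+13=128
- option 1+option 2+option 5: memory 5+3+9=17, value 56+33+38=127
- option 1+option 2+option 4: memory 5+3+9=17, value 56+33+36=125
Best: 129 rps.

129 rps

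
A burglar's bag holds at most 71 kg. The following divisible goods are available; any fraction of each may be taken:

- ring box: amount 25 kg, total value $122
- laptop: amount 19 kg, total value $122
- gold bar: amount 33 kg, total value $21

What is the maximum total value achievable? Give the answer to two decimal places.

Take in order of value per unit:
- laptop (122/19 per unit): all 19 → value 122, running total 122.00
- ring box (122/25 per unit): all 25 → value 122, running total 244.00
- gold bar (21/33 per unit): 27 of 33 → value 27×21/33 = 17.1818, running total 261.18
Total 261.18.

261.18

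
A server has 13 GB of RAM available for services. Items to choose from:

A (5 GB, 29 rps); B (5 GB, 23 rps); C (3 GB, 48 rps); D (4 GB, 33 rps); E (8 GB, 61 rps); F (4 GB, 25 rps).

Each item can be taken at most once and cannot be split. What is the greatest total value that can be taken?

Check high-value combinations within 13 GB:
- A+C+D: memory 5+3+4=12, value 29+48+33=110
- C+E: memory 3+8=11, value 48+61=109
- C+D+F: memory 3+4+4=11, value 48+33+25=106
- B+C+D: memory 5+3+4=12, value 23+48+33=104
Best: 110 rps.

110 rps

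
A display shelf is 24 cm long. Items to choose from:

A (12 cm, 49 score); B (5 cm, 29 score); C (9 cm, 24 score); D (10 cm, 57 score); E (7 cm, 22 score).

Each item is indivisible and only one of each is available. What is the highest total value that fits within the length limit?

Check high-value combinations within 24 cm:
- B+C+D: length 5+9+10=24, value 29+24+57=110
- B+D+E: length 5+10+7=22, value 29+57+22=108
- A+D: length 12+10=22, value 49+57=106
Best: 110 score.

110 score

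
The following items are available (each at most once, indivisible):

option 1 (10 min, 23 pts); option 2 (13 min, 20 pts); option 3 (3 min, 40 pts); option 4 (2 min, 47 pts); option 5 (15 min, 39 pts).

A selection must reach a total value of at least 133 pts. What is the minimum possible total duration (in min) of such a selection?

30

Subsets with value ≥ 133, sorted by total duration:
- option 1+option 3+option 4+option 5: duration 30, value 149
- option 2+option 3+option 4+option 5: duration 33, value 146
- option 1+option 2+option 3+option 4+option 5: duration 43, value 169
Minimum duration: 30 min.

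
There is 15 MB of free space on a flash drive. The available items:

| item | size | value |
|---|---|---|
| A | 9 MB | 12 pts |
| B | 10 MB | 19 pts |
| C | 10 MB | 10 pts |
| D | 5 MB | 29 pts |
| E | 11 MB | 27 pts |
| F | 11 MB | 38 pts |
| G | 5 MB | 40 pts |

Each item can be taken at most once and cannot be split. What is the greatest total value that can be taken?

Check high-value combinations within 15 MB:
- D+G: size 5+5=10, value 29+40=69
- B+G: size 10+5=15, value 19+40=59
- A+G: size 9+5=14, value 12+40=52
- C+G: size 10+5=15, value 10+40=50
- B+D: size 10+5=15, value 19+29=48
Best: 69 pts.

69 pts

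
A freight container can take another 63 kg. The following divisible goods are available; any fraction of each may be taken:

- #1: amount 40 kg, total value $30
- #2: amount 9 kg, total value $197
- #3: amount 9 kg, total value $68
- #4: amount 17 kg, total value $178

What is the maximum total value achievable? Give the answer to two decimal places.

Take in order of value per unit:
- #2 (197/9 per unit): all 9 → value 197, running total 197.00
- #4 (178/17 per unit): all 17 → value 178, running total 375.00
- #3 (68/9 per unit): all 9 → value 68, running total 443.00
- #1 (30/40 per unit): 28 of 40 → value 28×30/40 = 21.0000, running total 464.00
Total 464.00.

464.00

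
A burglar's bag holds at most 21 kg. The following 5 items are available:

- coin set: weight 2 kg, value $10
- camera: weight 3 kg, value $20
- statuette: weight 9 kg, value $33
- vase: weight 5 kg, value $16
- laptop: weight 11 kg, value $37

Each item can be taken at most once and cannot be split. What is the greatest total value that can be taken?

Check high-value combinations within 21 kg:
- coin set+camera+vase+laptop: weight 2+3+5+11=21, value 10+20+16+37=83
- coin set+camera+statuette+vase: weight 2+3+9+5=19, value 10+20+33+16=79
- camera+vase+laptop: weight 3+5+11=19, value 20+16+37=73
Best: $83.

$83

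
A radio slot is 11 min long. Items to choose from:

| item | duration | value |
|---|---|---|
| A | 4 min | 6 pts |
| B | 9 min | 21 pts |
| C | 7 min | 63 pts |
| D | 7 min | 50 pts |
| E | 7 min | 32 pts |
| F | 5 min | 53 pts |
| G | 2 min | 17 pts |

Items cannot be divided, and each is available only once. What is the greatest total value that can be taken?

80 pts

This is a 0/1 knapsack; check combinations near the capacity.
- C+G: duration 7+2=9, value 63+17=80
- A+F+G: duration 4+5+2=11, value 6+53+17=76
- F+G: duration 5+2=7, value 53+17=70
- A+C: duration 4+7=11, value 6+63=69
Best: 80 pts.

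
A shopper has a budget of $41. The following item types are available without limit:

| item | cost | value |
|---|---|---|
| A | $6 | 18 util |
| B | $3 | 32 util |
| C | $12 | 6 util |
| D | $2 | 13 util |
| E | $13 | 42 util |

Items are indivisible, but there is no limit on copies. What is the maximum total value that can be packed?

429 util

Best value-per-unit is B at 32/3; filling with it alone gives 13×32 = 416.
Optimal mix: 13×B + 1×D → cost 41, value 429.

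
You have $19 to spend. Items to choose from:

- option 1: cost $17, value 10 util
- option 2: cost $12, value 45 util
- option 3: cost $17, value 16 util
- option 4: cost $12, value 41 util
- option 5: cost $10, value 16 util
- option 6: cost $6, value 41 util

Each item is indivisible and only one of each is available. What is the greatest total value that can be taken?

Check high-value combinations within $19:
- option 2+option 6: cost 12+6=18, value 45+41=86
- option 4+option 6: cost 12+6=18, value 41+41=82
- option 5+option 6: cost 10+6=16, value 16+41=57
Best: 86 util.

86 util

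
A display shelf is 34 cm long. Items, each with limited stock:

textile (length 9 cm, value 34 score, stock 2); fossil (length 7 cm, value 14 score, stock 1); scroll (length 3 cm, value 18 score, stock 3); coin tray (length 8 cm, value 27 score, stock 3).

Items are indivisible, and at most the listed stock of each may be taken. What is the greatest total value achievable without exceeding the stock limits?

Top feasible selections:
- 1×textile + 3×scroll + 2×coin tray: length 34, value 142
- 2×textile + 1×fossil + 3×scroll: length 34, value 136
Best: 142 score.

142 score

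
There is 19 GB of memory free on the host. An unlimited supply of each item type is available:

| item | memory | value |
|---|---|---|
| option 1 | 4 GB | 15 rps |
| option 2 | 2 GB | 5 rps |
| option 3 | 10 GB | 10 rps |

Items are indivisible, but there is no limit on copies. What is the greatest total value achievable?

65 rps

Best value-per-unit is option 1 at 15/4; filling with it alone gives 4×15 = 60.
Optimal mix: 4×option 1 + 1×option 2 → memory 18, value 65.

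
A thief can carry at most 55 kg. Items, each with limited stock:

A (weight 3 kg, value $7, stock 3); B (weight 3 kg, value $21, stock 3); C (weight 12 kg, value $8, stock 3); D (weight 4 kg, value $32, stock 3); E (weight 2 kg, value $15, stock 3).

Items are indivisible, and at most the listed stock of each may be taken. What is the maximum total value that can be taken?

Top feasible selections:
- 3×A + 3×B + 1×C + 3×D + 3×E: weight 48, value 233
- 1×A + 3×B + 2×C + 3×D + 3×E: weight 54, value 227
- 2×A + 3×B + 1×C + 3×D + 3×E: weight 45, value 226
- 3×A + 3×B + 3×D + 3×E: weight 36, value 225
Best: $233.

$233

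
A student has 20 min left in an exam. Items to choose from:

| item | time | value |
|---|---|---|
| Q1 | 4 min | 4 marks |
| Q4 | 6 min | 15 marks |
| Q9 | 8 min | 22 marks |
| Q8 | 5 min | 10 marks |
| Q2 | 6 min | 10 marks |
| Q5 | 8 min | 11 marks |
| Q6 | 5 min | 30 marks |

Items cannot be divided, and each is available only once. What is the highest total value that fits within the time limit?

67 marks

Check high-value combinations within 20 min:
- Q4+Q9+Q6: time 6+8+5=19, value 15+22+30=67
- Q9+Q8+Q6: time 8+5+5=18, value 22+10+30=62
- Q9+Q2+Q6: time 8+6+5=19, value 22+10+30=62
- Q1+Q4+Q8+Q6: time 4+6+5+5=20, value 4+15+10+30=59
Best: 67 marks.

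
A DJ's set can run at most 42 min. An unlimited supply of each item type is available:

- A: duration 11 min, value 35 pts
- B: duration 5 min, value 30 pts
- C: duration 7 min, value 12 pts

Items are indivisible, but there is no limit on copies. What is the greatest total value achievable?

Best value-per-unit is B at 30/5, and filling with it alone uses duration 8×5=40. No mix of the others beats 8×30 = 240.

240 pts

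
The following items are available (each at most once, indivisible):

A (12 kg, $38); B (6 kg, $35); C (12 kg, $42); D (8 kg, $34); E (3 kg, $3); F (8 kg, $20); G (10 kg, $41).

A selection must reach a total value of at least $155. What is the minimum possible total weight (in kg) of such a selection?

39

Subsets with value ≥ 155, sorted by total weight:
- B+C+D+E+G: weight 39, value 155
- A+B+C+G: weight 40, value 156
Minimum weight: 39 kg.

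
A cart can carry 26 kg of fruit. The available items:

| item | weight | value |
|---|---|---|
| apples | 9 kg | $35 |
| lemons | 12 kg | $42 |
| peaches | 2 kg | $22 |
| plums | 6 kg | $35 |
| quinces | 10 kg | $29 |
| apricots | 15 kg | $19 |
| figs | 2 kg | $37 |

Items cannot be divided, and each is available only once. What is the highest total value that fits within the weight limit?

$136

Check high-value combinations within 26 kg:
- lemons+peaches+plums+figs: weight 12+2+6+2=22, value 42+22+35+37=136
- apples+lemons+peaches+figs: weight 9+12+2+2=25, value 35+42+22+37=136
- lemons+peaches+quinces+figs: weight 12+2+10+2=26, value 42+22+29+37=130
Best: $136.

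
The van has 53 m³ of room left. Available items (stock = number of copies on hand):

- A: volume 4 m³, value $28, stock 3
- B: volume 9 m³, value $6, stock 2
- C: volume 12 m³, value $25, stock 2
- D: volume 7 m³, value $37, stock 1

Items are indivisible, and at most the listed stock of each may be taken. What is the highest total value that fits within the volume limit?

$177

Best selections within volume 53 and stock limits:
- 3×A + 1×B + 2×C + 1×D: volume 52, value 177
- 3×A + 2×C + 1×D: volume 43, value 171
Best: $177.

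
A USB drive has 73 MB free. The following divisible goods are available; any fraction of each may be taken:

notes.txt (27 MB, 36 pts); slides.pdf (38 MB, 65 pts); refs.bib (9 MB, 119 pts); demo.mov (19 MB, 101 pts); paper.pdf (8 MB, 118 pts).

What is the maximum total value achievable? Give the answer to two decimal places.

Take in order of value per unit:
- paper.pdf (118/8 per unit): all 8 → value 118, running total 118.00
- refs.bib (119/9 per unit): all 9 → value 119, running total 237.00
- demo.mov (101/19 per unit): all 19 → value 101, running total 338.00
- slides.pdf (65/38 per unit): 37 of 38 → value 37×65/38 = 63.2895, running total 401.29
Total 401.29.

401.29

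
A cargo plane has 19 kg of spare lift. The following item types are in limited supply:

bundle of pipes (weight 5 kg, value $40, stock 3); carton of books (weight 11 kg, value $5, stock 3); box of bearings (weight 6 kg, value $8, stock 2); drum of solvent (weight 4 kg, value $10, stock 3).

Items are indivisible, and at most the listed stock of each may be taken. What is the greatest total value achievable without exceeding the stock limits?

$130

Top feasible selections:
- 3×bundle of pipes + 1×drum of solvent: weight 19, value 130
- 3×bundle of pipes: weight 15, value 120
- 2×bundle of pipes + 2×drum of solvent: weight 18, value 100
- 2×bundle of pipes + 1×drum of solvent: weight 14, value 90
Best: $130.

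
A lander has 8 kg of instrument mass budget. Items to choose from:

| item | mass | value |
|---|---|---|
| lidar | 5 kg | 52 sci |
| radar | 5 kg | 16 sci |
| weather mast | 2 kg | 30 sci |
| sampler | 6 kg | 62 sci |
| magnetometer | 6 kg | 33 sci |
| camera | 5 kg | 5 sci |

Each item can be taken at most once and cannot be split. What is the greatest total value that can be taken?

92 sci

Check high-value combinations within 8 kg:
- weather mast+sampler: mass 2+6=8, value 30+62=92
- lidar+weather mast: mass 5+2=7, value 52+30=82
- weather mast+magnetometer: mass 2+6=8, value 30+33=63
Best: 92 sci.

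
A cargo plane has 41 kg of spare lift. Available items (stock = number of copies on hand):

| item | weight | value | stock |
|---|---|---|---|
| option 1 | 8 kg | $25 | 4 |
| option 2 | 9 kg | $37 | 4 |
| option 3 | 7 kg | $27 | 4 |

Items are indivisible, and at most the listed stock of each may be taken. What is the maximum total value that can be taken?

$165

Best selections within weight 41 and stock limits:
- 3×option 2 + 2×option 3: weight 41, value 165
- 2×option 2 + 3×option 3: weight 39, value 155
- 1×option 1 + 2×option 2 + 2×option 3: weight 40, value 153
- 2×option 1 + 2×option 2 + 1×option 3: weight 41, value 151
Best: $165.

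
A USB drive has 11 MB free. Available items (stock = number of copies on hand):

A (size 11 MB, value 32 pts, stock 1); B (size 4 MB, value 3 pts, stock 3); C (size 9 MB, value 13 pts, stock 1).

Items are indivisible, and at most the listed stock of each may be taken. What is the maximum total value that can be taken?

32 pts

Top feasible selections:
- 1×A: size 11, value 32
- 1×C: size 9, value 13
- 2×B: size 8, value 6
- 1×B: size 4, value 3
Best: 32 pts.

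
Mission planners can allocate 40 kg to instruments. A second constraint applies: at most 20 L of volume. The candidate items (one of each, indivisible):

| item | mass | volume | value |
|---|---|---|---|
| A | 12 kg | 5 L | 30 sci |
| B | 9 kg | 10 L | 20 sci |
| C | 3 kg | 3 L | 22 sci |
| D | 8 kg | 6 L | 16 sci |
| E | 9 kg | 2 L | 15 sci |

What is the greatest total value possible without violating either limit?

Feasible sets respecting both limits:
- A+B+C+E: mass 33, volume 20, value 87
- A+C+D+E: mass 32, volume 16, value 83
- A+B+C: mass 24, volume 18, value 72
- A+C+D: mass 23, volume 14, value 68
Best: 87 sci.

87 sci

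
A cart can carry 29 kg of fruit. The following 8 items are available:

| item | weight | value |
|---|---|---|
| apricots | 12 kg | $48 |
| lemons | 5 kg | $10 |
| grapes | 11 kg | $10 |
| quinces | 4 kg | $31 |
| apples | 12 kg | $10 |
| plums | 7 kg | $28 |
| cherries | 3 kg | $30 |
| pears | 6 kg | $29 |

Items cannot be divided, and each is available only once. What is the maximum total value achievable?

$138

Check high-value combinations within 29 kg:
- apricots+quinces+cherries+pears: weight 12+4+3+6=25, value 48+31+30+29=138
- apricots+quinces+plums+cherries: weight 12+4+7+3=26, value 48+31+28+30=137
- apricots+quinces+plums+pears: weight 12+4+7+6=29, value 48+31+28+29=136
- apricots+plums+cherries+pears: weight 12+7+3+6=28, value 48+28+30+29=135
- lemons+quinces+plums+cherries+pears: weight 5+4+7+3+6=25, value 10+31+28+30+29=128
Best: $138.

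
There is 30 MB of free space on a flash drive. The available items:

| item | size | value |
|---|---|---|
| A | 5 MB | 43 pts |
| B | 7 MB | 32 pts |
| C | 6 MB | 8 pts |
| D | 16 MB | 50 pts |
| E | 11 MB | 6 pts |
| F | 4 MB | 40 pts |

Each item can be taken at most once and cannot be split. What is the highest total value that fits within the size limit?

133 pts

Check high-value combinations within 30 MB:
- A+D+F: size 5+16+4=25, value 43+50+40=133
- A+B+D: size 5+7+16=28, value 43+32+50=125
- A+B+C+F: size 5+7+6+4=22, value 43+32+8+40=123
- B+D+F: size 7+16+4=27, value 32+50+40=122
Best: 133 pts.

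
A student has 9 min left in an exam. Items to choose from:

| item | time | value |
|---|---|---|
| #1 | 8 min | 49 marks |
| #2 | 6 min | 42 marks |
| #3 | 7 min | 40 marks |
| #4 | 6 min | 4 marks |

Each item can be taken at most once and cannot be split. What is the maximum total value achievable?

49 marks

Check high-value combinations within 9 min:
- #1: time 8, value 49
- #2: time 6, value 42
- #3: time 7, value 40
- #4: time 6, value 4
Best: 49 marks.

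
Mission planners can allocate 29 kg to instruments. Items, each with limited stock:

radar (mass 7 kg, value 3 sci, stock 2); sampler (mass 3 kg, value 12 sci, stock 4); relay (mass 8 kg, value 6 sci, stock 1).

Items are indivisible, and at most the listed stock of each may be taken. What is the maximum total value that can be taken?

Best selections within mass 29 and stock limits:
- 1×radar + 4×sampler + 1×relay: mass 27, value 57
- 4×sampler + 1×relay: mass 20, value 54
- 2×radar + 4×sampler: mass 26, value 54
- 1×radar + 4×sampler: mass 19, value 51
Best: 57 sci.

57 sci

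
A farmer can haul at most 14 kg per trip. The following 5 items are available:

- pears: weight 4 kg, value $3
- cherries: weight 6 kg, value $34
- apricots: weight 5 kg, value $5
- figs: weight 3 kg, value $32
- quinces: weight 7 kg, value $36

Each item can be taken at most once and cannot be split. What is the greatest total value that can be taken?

$71

Check high-value combinations within 14 kg:
- cherries+apricots+figs: weight 6+5+3=14, value 34+5+32=71
- pears+figs+quinces: weight 4+3+7=14, value 3+32+36=71
- cherries+quinces: weight 6+7=13, value 34+36=70
Best: $71.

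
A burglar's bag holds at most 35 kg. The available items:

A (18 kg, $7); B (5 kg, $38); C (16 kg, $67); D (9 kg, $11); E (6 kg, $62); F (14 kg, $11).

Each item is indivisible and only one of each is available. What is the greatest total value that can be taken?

Check high-value combinations within 35 kg:
- B+C+E: weight 5+16+6=27, value 38+67+62=167
- C+D+E: weight 16+9+6=31, value 67+11+62=140
- C+E: weight 16+6=22, value 67+62=129
Best: $167.

$167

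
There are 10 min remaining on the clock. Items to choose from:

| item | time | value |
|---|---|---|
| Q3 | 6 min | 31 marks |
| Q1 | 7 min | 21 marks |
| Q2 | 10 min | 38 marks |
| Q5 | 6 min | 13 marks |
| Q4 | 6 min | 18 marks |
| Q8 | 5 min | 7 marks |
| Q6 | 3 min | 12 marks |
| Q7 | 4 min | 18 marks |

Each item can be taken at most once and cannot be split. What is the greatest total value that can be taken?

Check high-value combinations within 10 min:
- Q3+Q7: time 6+4=10, value 31+18=49
- Q3+Q6: time 6+3=9, value 31+12=43
- Q2: time 10, value 38
- Q4+Q7: time 6+4=10, value 18+18=36
- Q1+Q6: time 7+3=10, value 21+12=33
Best: 49 marks.

49 marks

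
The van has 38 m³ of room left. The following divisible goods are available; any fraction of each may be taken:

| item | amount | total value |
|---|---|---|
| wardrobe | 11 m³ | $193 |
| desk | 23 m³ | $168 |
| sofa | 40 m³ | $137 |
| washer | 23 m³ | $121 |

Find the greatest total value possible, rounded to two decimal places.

Take in order of value per unit:
- wardrobe (193/11 per unit): all 11 → value 193, running total 193.00
- desk (168/23 per unit): all 23 → value 168, running total 361.00
- washer (121/23 per unit): 4 of 23 → value 4×121/23 = 21.0435, running total 382.04
Total 382.04.

382.04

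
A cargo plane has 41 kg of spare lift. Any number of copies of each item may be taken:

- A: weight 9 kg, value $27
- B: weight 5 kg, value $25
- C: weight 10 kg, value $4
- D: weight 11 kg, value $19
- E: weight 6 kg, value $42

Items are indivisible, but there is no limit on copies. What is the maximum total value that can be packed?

$277

Best value-per-unit is E at 42/6; filling with it alone gives 6×42 = 252.
Optimal mix: 1×B + 6×E → weight 41, value 277.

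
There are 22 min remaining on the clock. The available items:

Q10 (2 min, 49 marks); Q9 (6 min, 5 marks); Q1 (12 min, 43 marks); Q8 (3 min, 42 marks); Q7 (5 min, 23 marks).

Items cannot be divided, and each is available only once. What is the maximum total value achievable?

Check high-value combinations within 22 min:
- Q10+Q1+Q8+Q7: time 2+12+3+5=22, value 49+43+42+23=157
- Q10+Q1+Q8: time 2+12+3=17, value 49+43+42=134
- Q10+Q9+Q8+Q7: time 2+6+3+5=16, value 49+5+42+23=119
- Q10+Q1+Q7: time 2+12+5=19, value 49+43+23=115
- Q10+Q8+Q7: time 2+3+5=10, value 49+42+23=114
Best: 157 marks.

157 marks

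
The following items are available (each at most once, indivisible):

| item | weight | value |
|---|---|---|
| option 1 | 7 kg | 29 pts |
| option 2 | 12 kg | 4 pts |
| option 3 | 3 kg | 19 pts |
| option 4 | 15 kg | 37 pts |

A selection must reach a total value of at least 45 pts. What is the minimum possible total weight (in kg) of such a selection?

Subsets with value ≥ 45, sorted by total weight:
- option 1+option 3: weight 10, value 48
- option 3+option 4: weight 18, value 56
- option 1+option 4: weight 22, value 66
- option 1+option 2+option 3: weight 22, value 52
Minimum weight: 10 kg.

10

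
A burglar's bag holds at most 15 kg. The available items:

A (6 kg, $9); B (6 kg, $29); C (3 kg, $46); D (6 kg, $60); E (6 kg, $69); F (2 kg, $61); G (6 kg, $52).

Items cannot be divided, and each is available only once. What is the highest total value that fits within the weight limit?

$190

Check high-value combinations within 15 kg:
- D+E+F: weight 6+6+2=14, value 60+69+61=190
- E+F+G: weight 6+2+6=14, value 69+61+52=182
- C+E+F: weight 3+6+2=11, value 46+69+61=176
- C+D+E: weight 3+6+6=15, value 46+60+69=175
Best: $190.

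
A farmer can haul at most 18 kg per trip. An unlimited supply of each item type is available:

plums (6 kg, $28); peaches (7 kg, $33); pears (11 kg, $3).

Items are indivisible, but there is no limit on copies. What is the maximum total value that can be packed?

Best value-per-unit is peaches at 33/7; filling with it alone gives 2×33 = 66.
Optimal mix: 3×plums → weight 18, value 84.

$84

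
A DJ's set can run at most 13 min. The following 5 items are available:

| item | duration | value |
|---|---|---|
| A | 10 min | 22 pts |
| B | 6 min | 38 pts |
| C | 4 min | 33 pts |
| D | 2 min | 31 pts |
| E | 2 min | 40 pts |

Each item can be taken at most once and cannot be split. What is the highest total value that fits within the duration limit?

111 pts

Check high-value combinations within 13 min:
- B+C+E: duration 6+4+2=12, value 38+33+40=111
- B+D+E: duration 6+2+2=10, value 38+31+40=109
- C+D+E: duration 4+2+2=8, value 33+31+40=104
- B+C+D: duration 6+4+2=12, value 38+33+31=102
- B+E: duration 6+2=8, value 38+40=78
Best: 111 pts.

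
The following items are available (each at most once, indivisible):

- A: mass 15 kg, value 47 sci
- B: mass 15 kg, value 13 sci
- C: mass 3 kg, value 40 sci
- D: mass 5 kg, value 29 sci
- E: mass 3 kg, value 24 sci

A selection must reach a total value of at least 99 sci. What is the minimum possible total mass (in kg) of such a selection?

Subsets with value ≥ 99, sorted by total mass:
- A+C+E: mass 21, value 111
- A+C+D: mass 23, value 116
- A+D+E: mass 23, value 100
Minimum mass: 21 kg.

21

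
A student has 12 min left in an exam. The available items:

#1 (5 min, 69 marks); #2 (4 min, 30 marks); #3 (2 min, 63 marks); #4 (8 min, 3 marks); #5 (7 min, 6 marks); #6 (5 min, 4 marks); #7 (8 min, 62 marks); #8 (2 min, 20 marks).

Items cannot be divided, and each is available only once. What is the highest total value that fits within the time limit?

Check high-value combinations within 12 min:
- #1+#2+#3: time 5+4+2=11, value 69+30+63=162
- #1+#3+#8: time 5+2+2=9, value 69+63+20=152
- #3+#7+#8: time 2+8+2=12, value 63+62+20=145
- #1+#3+#6: time 5+2+5=12, value 69+63+4=136
Best: 162 marks.

162 marks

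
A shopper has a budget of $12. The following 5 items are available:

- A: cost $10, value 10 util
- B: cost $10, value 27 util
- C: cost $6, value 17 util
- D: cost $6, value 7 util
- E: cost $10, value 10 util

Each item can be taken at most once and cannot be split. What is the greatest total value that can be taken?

27 util

Check high-value combinations within $12:
- B: cost 10, value 27
- C+D: cost 6+6=12, value 17+7=24
- C: cost 6, value 17
Best: 27 util.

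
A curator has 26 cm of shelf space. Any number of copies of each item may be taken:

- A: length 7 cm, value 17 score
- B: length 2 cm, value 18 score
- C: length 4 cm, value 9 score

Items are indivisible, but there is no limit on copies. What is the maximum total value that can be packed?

Best value-per-unit is B at 18/2, and filling with it alone uses length 13×2=26. No mix of the others beats 13×18 = 234.

234 score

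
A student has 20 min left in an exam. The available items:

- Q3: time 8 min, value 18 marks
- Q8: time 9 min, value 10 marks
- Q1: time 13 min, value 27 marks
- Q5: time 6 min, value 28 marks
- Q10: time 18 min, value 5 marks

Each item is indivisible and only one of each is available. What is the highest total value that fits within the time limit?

Check high-value combinations within 20 min:
- Q1+Q5: time 13+6=19, value 27+28=55
- Q3+Q5: time 8+6=14, value 18+28=46
- Q8+Q5: time 9+6=15, value 10+28=38
Best: 55 marks.

55 marks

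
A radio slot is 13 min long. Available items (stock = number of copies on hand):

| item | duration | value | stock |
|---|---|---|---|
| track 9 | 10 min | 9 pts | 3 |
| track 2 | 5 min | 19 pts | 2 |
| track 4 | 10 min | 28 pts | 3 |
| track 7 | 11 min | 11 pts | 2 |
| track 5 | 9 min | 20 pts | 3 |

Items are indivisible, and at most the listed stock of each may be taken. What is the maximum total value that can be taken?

38 pts

Top feasible selections:
- 2×track 2: duration 10, value 38
- 1×track 4: duration 10, value 28
- 1×track 5: duration 9, value 20
Best: 38 pts.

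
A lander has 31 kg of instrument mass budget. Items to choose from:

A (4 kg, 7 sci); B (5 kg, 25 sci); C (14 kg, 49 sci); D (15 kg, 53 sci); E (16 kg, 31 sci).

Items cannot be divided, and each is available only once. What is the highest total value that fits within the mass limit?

102 sci

This is a 0/1 knapsack; check combinations near the capacity.
- C+D: mass 14+15=29, value 49+53=102
- A+B+D: mass 4+5+15=24, value 7+25+53=85
- D+E: mass 15+16=31, value 53+31=84
Best: 102 sci.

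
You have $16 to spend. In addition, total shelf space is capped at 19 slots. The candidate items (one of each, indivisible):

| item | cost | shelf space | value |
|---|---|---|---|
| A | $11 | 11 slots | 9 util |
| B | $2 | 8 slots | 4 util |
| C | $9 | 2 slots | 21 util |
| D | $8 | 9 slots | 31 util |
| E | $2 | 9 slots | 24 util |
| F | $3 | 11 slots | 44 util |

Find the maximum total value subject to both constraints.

65 util

Feasible sets respecting both limits:
- C+F: cost 12, shelf space 13, value 65
- D+E: cost 10, shelf space 18, value 55
- B+C+E: cost 13, shelf space 19, value 49
- B+F: cost 5, shelf space 19, value 48
Best: 65 util.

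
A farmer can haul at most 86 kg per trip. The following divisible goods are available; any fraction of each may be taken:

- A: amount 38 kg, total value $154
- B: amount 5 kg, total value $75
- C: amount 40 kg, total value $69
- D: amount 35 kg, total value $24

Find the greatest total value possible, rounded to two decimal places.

300.06

Take in order of value per unit:
- B (75/5 per unit): all 5 → value 75, running total 75.00
- A (154/38 per unit): all 38 → value 154, running total 229.00
- C (69/40 per unit): all 40 → value 69, running total 298.00
- D (24/35 per unit): 3 of 35 → value 3×24/35 = 2.0571, running total 300.06
Total 300.06.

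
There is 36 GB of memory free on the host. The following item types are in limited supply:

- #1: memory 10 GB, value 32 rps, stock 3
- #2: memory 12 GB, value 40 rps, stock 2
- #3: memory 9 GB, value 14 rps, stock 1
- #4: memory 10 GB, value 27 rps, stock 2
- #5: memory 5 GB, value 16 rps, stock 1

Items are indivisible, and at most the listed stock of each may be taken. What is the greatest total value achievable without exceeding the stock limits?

Top feasible selections:
- 1×#1 + 2×#2: memory 34, value 112
- 3×#1 + 1×#5: memory 35, value 112
- 2×#2 + 1×#4: memory 34, value 107
- 2×#1 + 1×#4 + 1×#5: memory 35, value 107
Best: 112 rps.

112 rps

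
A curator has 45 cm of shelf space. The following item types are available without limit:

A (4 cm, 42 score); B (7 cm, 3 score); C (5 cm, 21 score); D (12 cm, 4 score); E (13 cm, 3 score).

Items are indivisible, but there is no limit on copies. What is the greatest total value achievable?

462 score

Best value-per-unit is A at 42/4, and filling with it alone uses length 11×4=44. No mix of the others beats 11×42 = 462.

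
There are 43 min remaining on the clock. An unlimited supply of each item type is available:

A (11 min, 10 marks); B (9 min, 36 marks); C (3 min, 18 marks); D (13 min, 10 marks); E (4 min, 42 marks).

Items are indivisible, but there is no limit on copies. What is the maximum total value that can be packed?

438 marks

Best value-per-unit is E at 42/4; filling with it alone gives 10×42 = 420.
Optimal mix: 1×C + 10×E → time 43, value 438.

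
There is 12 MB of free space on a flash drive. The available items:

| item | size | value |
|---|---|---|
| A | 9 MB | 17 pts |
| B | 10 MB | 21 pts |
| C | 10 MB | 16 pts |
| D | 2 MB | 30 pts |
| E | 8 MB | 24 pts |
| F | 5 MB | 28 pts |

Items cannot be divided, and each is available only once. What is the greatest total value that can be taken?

58 pts

Check high-value combinations within 12 MB:
- D+F: size 2+5=7, value 30+28=58
- D+E: size 2+8=10, value 30+24=54
- B+D: size 10+2=12, value 21+30=51
- A+D: size 9+2=11, value 17+30=47
Best: 58 pts.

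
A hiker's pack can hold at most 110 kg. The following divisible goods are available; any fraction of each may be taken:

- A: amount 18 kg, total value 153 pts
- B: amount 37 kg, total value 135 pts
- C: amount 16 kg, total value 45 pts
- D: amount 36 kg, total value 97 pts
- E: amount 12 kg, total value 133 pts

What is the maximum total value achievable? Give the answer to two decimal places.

538.75

Take in order of value per unit:
- E (133/12 per unit): all 12 → value 133, running total 133.00
- A (153/18 per unit): all 18 → value 153, running total 286.00
- B (135/37 per unit): all 37 → value 135, running total 421.00
- C (45/16 per unit): all 16 → value 45, running total 466.00
- D (97/36 per unit): 27 of 36 → value 27×97/36 = 72.7500, running total 538.75
Total 538.75.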